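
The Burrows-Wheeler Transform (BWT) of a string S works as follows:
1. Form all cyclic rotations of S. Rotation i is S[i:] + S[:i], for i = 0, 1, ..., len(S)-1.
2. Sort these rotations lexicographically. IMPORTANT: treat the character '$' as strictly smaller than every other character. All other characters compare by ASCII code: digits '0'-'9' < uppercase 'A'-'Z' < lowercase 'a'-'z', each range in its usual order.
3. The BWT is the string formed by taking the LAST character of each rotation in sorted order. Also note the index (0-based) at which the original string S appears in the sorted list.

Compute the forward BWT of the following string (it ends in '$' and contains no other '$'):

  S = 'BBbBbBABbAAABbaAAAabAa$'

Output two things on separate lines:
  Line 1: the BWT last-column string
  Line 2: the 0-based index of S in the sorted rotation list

All 23 rotations (rotation i = S[i:]+S[:i]):
  rot[0] = BBbBbBABbAAABbaAAAabAa$
  rot[1] = BbBbBABbAAABbaAAAabAa$B
  rot[2] = bBbBABbAAABbaAAAabAa$BB
  rot[3] = BbBABbAAABbaAAAabAa$BBb
  rot[4] = bBABbAAABbaAAAabAa$BBbB
  rot[5] = BABbAAABbaAAAabAa$BBbBb
  rot[6] = ABbAAABbaAAAabAa$BBbBbB
  rot[7] = BbAAABbaAAAabAa$BBbBbBA
  rot[8] = bAAABbaAAAabAa$BBbBbBAB
  rot[9] = AAABbaAAAabAa$BBbBbBABb
  rot[10] = AABbaAAAabAa$BBbBbBABbA
  rot[11] = ABbaAAAabAa$BBbBbBABbAA
  rot[12] = BbaAAAabAa$BBbBbBABbAAA
  rot[13] = baAAAabAa$BBbBbBABbAAAB
  rot[14] = aAAAabAa$BBbBbBABbAAABb
  rot[15] = AAAabAa$BBbBbBABbAAABba
  rot[16] = AAabAa$BBbBbBABbAAABbaA
  rot[17] = AabAa$BBbBbBABbAAABbaAA
  rot[18] = abAa$BBbBbBABbAAABbaAAA
  rot[19] = bAa$BBbBbBABbAAABbaAAAa
  rot[20] = Aa$BBbBbBABbAAABbaAAAab
  rot[21] = a$BBbBbBABbAAABbaAAAabA
  rot[22] = $BBbBbBABbAAABbaAAAabAa
Sorted (with $ < everything):
  sorted[0] = $BBbBbBABbAAABbaAAAabAa  (last char: 'a')
  sorted[1] = AAABbaAAAabAa$BBbBbBABb  (last char: 'b')
  sorted[2] = AAAabAa$BBbBbBABbAAABba  (last char: 'a')
  sorted[3] = AABbaAAAabAa$BBbBbBABbA  (last char: 'A')
  sorted[4] = AAabAa$BBbBbBABbAAABbaA  (last char: 'A')
  sorted[5] = ABbAAABbaAAAabAa$BBbBbB  (last char: 'B')
  sorted[6] = ABbaAAAabAa$BBbBbBABbAA  (last char: 'A')
  sorted[7] = Aa$BBbBbBABbAAABbaAAAab  (last char: 'b')
  sorted[8] = AabAa$BBbBbBABbAAABbaAA  (last char: 'A')
  sorted[9] = BABbAAABbaAAAabAa$BBbBb  (last char: 'b')
  sorted[10] = BBbBbBABbAAABbaAAAabAa$  (last char: '$')
  sorted[11] = BbAAABbaAAAabAa$BBbBbBA  (last char: 'A')
  sorted[12] = BbBABbAAABbaAAAabAa$BBb  (last char: 'b')
  sorted[13] = BbBbBABbAAABbaAAAabAa$B  (last char: 'B')
  sorted[14] = BbaAAAabAa$BBbBbBABbAAA  (last char: 'A')
  sorted[15] = a$BBbBbBABbAAABbaAAAabA  (last char: 'A')
  sorted[16] = aAAAabAa$BBbBbBABbAAABb  (last char: 'b')
  sorted[17] = abAa$BBbBbBABbAAABbaAAA  (last char: 'A')
  sorted[18] = bAAABbaAAAabAa$BBbBbBAB  (last char: 'B')
  sorted[19] = bAa$BBbBbBABbAAABbaAAAa  (last char: 'a')
  sorted[20] = bBABbAAABbaAAAabAa$BBbB  (last char: 'B')
  sorted[21] = bBbBABbAAABbaAAAabAa$BB  (last char: 'B')
  sorted[22] = baAAAabAa$BBbBbBABbAAAB  (last char: 'B')
Last column: abaAABAbAb$AbBAAbABaBBB
Original string S is at sorted index 10

Answer: abaAABAbAb$AbBAAbABaBBB
10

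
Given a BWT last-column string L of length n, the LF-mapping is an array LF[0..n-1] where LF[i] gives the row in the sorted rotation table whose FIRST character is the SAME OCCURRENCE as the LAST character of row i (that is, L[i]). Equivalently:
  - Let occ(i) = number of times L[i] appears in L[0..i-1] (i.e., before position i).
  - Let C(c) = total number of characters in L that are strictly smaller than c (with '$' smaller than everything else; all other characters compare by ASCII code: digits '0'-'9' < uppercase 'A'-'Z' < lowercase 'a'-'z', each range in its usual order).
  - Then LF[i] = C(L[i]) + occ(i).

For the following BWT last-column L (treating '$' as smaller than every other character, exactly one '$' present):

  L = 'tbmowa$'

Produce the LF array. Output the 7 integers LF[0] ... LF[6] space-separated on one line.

Char counts: '$':1, 'a':1, 'b':1, 'm':1, 'o':1, 't':1, 'w':1
C (first-col start): C('$')=0, C('a')=1, C('b')=2, C('m')=3, C('o')=4, C('t')=5, C('w')=6
L[0]='t': occ=0, LF[0]=C('t')+0=5+0=5
L[1]='b': occ=0, LF[1]=C('b')+0=2+0=2
L[2]='m': occ=0, LF[2]=C('m')+0=3+0=3
L[3]='o': occ=0, LF[3]=C('o')+0=4+0=4
L[4]='w': occ=0, LF[4]=C('w')+0=6+0=6
L[5]='a': occ=0, LF[5]=C('a')+0=1+0=1
L[6]='$': occ=0, LF[6]=C('$')+0=0+0=0

Answer: 5 2 3 4 6 1 0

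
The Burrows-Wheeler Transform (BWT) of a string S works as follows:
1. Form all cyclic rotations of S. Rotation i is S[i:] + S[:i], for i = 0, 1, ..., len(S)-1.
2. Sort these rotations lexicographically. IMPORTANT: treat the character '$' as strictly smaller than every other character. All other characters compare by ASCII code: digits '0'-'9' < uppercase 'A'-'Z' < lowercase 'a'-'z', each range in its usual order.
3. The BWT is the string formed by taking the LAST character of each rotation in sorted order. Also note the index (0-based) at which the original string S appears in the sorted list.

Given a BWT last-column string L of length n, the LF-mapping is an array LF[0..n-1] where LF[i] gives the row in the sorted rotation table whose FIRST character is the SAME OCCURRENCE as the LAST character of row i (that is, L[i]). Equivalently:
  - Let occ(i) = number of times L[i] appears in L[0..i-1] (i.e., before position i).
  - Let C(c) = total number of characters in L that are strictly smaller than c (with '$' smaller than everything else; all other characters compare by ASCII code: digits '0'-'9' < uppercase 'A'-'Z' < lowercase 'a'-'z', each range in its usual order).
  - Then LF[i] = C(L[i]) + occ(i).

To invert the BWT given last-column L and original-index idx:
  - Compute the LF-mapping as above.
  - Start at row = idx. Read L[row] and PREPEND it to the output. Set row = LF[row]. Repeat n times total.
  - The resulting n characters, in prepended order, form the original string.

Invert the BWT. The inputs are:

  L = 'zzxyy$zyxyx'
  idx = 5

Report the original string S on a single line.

LF mapping: 8 9 1 4 5 0 10 6 2 7 3
Walk LF starting at row 5, prepending L[row]:
  step 1: row=5, L[5]='$', prepend. Next row=LF[5]=0
  step 2: row=0, L[0]='z', prepend. Next row=LF[0]=8
  step 3: row=8, L[8]='x', prepend. Next row=LF[8]=2
  step 4: row=2, L[2]='x', prepend. Next row=LF[2]=1
  step 5: row=1, L[1]='z', prepend. Next row=LF[1]=9
  step 6: row=9, L[9]='y', prepend. Next row=LF[9]=7
  step 7: row=7, L[7]='y', prepend. Next row=LF[7]=6
  step 8: row=6, L[6]='z', prepend. Next row=LF[6]=10
  step 9: row=10, L[10]='x', prepend. Next row=LF[10]=3
  step 10: row=3, L[3]='y', prepend. Next row=LF[3]=4
  step 11: row=4, L[4]='y', prepend. Next row=LF[4]=5
Reversed output: yyxzyyzxxz$

Answer: yyxzyyzxxz$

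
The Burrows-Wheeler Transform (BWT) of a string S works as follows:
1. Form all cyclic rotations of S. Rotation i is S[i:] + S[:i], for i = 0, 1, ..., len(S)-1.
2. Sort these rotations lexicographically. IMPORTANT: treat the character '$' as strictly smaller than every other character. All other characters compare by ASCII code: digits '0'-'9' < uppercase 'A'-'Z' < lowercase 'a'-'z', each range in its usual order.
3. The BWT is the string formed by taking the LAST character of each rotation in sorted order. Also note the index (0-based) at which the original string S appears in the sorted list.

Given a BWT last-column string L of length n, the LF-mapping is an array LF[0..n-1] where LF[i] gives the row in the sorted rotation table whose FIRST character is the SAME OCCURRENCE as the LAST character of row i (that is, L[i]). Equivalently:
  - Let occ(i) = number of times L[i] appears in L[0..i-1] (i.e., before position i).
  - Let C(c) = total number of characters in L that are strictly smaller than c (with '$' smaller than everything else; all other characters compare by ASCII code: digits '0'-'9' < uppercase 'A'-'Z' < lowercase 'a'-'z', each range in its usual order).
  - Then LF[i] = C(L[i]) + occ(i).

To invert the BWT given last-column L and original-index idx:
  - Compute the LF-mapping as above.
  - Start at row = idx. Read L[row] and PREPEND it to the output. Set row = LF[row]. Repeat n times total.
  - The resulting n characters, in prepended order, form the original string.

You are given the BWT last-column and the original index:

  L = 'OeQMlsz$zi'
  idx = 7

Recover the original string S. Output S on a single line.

LF mapping: 2 4 3 1 6 7 8 0 9 5
Walk LF starting at row 7, prepending L[row]:
  step 1: row=7, L[7]='$', prepend. Next row=LF[7]=0
  step 2: row=0, L[0]='O', prepend. Next row=LF[0]=2
  step 3: row=2, L[2]='Q', prepend. Next row=LF[2]=3
  step 4: row=3, L[3]='M', prepend. Next row=LF[3]=1
  step 5: row=1, L[1]='e', prepend. Next row=LF[1]=4
  step 6: row=4, L[4]='l', prepend. Next row=LF[4]=6
  step 7: row=6, L[6]='z', prepend. Next row=LF[6]=8
  step 8: row=8, L[8]='z', prepend. Next row=LF[8]=9
  step 9: row=9, L[9]='i', prepend. Next row=LF[9]=5
  step 10: row=5, L[5]='s', prepend. Next row=LF[5]=7
Reversed output: sizzleMQO$

Answer: sizzleMQO$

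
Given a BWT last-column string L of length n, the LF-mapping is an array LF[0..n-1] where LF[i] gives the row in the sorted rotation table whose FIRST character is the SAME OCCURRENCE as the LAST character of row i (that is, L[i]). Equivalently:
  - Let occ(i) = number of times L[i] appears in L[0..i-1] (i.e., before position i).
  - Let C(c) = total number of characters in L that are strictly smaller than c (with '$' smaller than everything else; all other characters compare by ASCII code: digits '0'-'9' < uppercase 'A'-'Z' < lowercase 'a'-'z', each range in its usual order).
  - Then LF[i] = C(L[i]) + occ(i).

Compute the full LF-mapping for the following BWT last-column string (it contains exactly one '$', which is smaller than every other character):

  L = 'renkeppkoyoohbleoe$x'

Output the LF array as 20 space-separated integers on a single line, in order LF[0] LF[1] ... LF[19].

Char counts: '$':1, 'b':1, 'e':4, 'h':1, 'k':2, 'l':1, 'n':1, 'o':4, 'p':2, 'r':1, 'x':1, 'y':1
C (first-col start): C('$')=0, C('b')=1, C('e')=2, C('h')=6, C('k')=7, C('l')=9, C('n')=10, C('o')=11, C('p')=15, C('r')=17, C('x')=18, C('y')=19
L[0]='r': occ=0, LF[0]=C('r')+0=17+0=17
L[1]='e': occ=0, LF[1]=C('e')+0=2+0=2
L[2]='n': occ=0, LF[2]=C('n')+0=10+0=10
L[3]='k': occ=0, LF[3]=C('k')+0=7+0=7
L[4]='e': occ=1, LF[4]=C('e')+1=2+1=3
L[5]='p': occ=0, LF[5]=C('p')+0=15+0=15
L[6]='p': occ=1, LF[6]=C('p')+1=15+1=16
L[7]='k': occ=1, LF[7]=C('k')+1=7+1=8
L[8]='o': occ=0, LF[8]=C('o')+0=11+0=11
L[9]='y': occ=0, LF[9]=C('y')+0=19+0=19
L[10]='o': occ=1, LF[10]=C('o')+1=11+1=12
L[11]='o': occ=2, LF[11]=C('o')+2=11+2=13
L[12]='h': occ=0, LF[12]=C('h')+0=6+0=6
L[13]='b': occ=0, LF[13]=C('b')+0=1+0=1
L[14]='l': occ=0, LF[14]=C('l')+0=9+0=9
L[15]='e': occ=2, LF[15]=C('e')+2=2+2=4
L[16]='o': occ=3, LF[16]=C('o')+3=11+3=14
L[17]='e': occ=3, LF[17]=C('e')+3=2+3=5
L[18]='$': occ=0, LF[18]=C('$')+0=0+0=0
L[19]='x': occ=0, LF[19]=C('x')+0=18+0=18

Answer: 17 2 10 7 3 15 16 8 11 19 12 13 6 1 9 4 14 5 0 18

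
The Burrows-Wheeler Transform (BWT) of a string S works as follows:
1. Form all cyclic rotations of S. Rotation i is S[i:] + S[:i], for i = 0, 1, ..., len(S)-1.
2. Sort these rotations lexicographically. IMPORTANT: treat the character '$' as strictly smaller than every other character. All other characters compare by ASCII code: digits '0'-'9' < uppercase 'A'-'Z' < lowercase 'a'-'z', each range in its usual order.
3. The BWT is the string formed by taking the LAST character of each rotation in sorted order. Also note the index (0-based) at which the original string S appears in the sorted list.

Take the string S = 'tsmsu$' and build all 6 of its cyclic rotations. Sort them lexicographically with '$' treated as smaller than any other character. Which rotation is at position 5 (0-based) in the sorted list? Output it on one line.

Answer: u$tsms

Derivation:
All 6 rotations (rotation i = S[i:]+S[:i]):
  rot[0] = tsmsu$
  rot[1] = smsu$t
  rot[2] = msu$ts
  rot[3] = su$tsm
  rot[4] = u$tsms
  rot[5] = $tsmsu
Sorted (with $ < everything):
  sorted[0] = $tsmsu
  sorted[1] = msu$ts
  sorted[2] = smsu$t
  sorted[3] = su$tsm
  sorted[4] = tsmsu$
  sorted[5] = u$tsms
sorted[5] = u$tsms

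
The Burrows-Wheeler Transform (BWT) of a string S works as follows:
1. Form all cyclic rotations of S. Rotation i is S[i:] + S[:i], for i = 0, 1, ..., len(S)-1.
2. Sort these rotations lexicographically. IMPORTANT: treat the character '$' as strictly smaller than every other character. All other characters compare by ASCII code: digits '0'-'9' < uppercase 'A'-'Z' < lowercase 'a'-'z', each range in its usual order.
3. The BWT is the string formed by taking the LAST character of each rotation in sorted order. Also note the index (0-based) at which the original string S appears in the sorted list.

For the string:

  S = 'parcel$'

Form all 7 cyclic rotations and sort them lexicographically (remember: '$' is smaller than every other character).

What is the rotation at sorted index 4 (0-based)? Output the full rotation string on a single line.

All 7 rotations (rotation i = S[i:]+S[:i]):
  rot[0] = parcel$
  rot[1] = arcel$p
  rot[2] = rcel$pa
  rot[3] = cel$par
  rot[4] = el$parc
  rot[5] = l$parce
  rot[6] = $parcel
Sorted (with $ < everything):
  sorted[0] = $parcel
  sorted[1] = arcel$p
  sorted[2] = cel$par
  sorted[3] = el$parc
  sorted[4] = l$parce
  sorted[5] = parcel$
  sorted[6] = rcel$pa
sorted[4] = l$parce

Answer: l$parce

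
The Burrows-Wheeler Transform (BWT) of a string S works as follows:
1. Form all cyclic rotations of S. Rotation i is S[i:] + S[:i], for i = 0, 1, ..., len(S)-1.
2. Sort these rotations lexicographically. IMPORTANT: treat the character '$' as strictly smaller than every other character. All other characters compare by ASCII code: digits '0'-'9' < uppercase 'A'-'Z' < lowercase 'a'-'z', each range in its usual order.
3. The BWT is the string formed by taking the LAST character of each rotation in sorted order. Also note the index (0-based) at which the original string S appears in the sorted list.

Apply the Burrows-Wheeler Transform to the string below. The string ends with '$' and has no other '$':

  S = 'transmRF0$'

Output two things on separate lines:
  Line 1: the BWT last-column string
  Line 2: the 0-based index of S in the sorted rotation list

Answer: 0FRmrsatn$
9

Derivation:
All 10 rotations (rotation i = S[i:]+S[:i]):
  rot[0] = transmRF0$
  rot[1] = ransmRF0$t
  rot[2] = ansmRF0$tr
  rot[3] = nsmRF0$tra
  rot[4] = smRF0$tran
  rot[5] = mRF0$trans
  rot[6] = RF0$transm
  rot[7] = F0$transmR
  rot[8] = 0$transmRF
  rot[9] = $transmRF0
Sorted (with $ < everything):
  sorted[0] = $transmRF0  (last char: '0')
  sorted[1] = 0$transmRF  (last char: 'F')
  sorted[2] = F0$transmR  (last char: 'R')
  sorted[3] = RF0$transm  (last char: 'm')
  sorted[4] = ansmRF0$tr  (last char: 'r')
  sorted[5] = mRF0$trans  (last char: 's')
  sorted[6] = nsmRF0$tra  (last char: 'a')
  sorted[7] = ransmRF0$t  (last char: 't')
  sorted[8] = smRF0$tran  (last char: 'n')
  sorted[9] = transmRF0$  (last char: '$')
Last column: 0FRmrsatn$
Original string S is at sorted index 9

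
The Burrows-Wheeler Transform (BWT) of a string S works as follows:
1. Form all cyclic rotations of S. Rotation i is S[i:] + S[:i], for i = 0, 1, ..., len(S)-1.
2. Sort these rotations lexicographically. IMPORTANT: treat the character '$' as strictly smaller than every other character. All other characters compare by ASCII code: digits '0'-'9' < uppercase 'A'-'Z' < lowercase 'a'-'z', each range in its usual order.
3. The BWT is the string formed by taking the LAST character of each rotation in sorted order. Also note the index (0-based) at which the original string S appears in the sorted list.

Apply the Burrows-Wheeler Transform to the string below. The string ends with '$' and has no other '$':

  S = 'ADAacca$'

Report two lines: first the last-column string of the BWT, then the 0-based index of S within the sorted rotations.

All 8 rotations (rotation i = S[i:]+S[:i]):
  rot[0] = ADAacca$
  rot[1] = DAacca$A
  rot[2] = Aacca$AD
  rot[3] = acca$ADA
  rot[4] = cca$ADAa
  rot[5] = ca$ADAac
  rot[6] = a$ADAacc
  rot[7] = $ADAacca
Sorted (with $ < everything):
  sorted[0] = $ADAacca  (last char: 'a')
  sorted[1] = ADAacca$  (last char: '$')
  sorted[2] = Aacca$AD  (last char: 'D')
  sorted[3] = DAacca$A  (last char: 'A')
  sorted[4] = a$ADAacc  (last char: 'c')
  sorted[5] = acca$ADA  (last char: 'A')
  sorted[6] = ca$ADAac  (last char: 'c')
  sorted[7] = cca$ADAa  (last char: 'a')
Last column: a$DAcAca
Original string S is at sorted index 1

Answer: a$DAcAca
1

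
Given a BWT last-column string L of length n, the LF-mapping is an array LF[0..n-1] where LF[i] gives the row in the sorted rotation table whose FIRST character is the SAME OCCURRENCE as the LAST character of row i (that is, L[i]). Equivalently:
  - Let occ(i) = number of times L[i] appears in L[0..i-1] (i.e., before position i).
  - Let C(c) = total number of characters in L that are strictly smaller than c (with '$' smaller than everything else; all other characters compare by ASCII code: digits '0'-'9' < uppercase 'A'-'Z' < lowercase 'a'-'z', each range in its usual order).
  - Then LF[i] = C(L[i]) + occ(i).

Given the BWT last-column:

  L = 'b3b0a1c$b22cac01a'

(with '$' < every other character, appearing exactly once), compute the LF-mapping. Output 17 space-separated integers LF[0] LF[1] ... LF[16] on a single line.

Answer: 11 7 12 1 8 3 14 0 13 5 6 15 9 16 2 4 10

Derivation:
Char counts: '$':1, '0':2, '1':2, '2':2, '3':1, 'a':3, 'b':3, 'c':3
C (first-col start): C('$')=0, C('0')=1, C('1')=3, C('2')=5, C('3')=7, C('a')=8, C('b')=11, C('c')=14
L[0]='b': occ=0, LF[0]=C('b')+0=11+0=11
L[1]='3': occ=0, LF[1]=C('3')+0=7+0=7
L[2]='b': occ=1, LF[2]=C('b')+1=11+1=12
L[3]='0': occ=0, LF[3]=C('0')+0=1+0=1
L[4]='a': occ=0, LF[4]=C('a')+0=8+0=8
L[5]='1': occ=0, LF[5]=C('1')+0=3+0=3
L[6]='c': occ=0, LF[6]=C('c')+0=14+0=14
L[7]='$': occ=0, LF[7]=C('$')+0=0+0=0
L[8]='b': occ=2, LF[8]=C('b')+2=11+2=13
L[9]='2': occ=0, LF[9]=C('2')+0=5+0=5
L[10]='2': occ=1, LF[10]=C('2')+1=5+1=6
L[11]='c': occ=1, LF[11]=C('c')+1=14+1=15
L[12]='a': occ=1, LF[12]=C('a')+1=8+1=9
L[13]='c': occ=2, LF[13]=C('c')+2=14+2=16
L[14]='0': occ=1, LF[14]=C('0')+1=1+1=2
L[15]='1': occ=1, LF[15]=C('1')+1=3+1=4
L[16]='a': occ=2, LF[16]=C('a')+2=8+2=10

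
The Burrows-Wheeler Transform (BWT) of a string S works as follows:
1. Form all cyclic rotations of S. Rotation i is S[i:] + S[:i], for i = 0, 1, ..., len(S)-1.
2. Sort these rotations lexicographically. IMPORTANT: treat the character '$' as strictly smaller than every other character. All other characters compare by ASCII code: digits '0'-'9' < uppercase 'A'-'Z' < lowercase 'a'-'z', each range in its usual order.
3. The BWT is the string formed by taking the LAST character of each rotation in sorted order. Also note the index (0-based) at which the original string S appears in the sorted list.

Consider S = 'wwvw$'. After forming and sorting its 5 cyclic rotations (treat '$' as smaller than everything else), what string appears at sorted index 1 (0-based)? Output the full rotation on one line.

Answer: vw$ww

Derivation:
All 5 rotations (rotation i = S[i:]+S[:i]):
  rot[0] = wwvw$
  rot[1] = wvw$w
  rot[2] = vw$ww
  rot[3] = w$wwv
  rot[4] = $wwvw
Sorted (with $ < everything):
  sorted[0] = $wwvw
  sorted[1] = vw$ww
  sorted[2] = w$wwv
  sorted[3] = wvw$w
  sorted[4] = wwvw$
sorted[1] = vw$ww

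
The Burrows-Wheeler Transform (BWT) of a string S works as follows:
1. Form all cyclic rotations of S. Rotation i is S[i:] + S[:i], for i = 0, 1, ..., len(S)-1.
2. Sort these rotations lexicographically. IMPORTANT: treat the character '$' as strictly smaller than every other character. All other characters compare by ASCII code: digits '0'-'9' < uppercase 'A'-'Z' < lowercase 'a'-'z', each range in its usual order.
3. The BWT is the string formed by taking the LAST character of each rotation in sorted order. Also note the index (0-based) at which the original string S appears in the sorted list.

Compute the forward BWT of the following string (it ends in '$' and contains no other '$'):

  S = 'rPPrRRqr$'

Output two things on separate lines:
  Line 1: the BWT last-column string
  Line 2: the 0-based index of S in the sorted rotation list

All 9 rotations (rotation i = S[i:]+S[:i]):
  rot[0] = rPPrRRqr$
  rot[1] = PPrRRqr$r
  rot[2] = PrRRqr$rP
  rot[3] = rRRqr$rPP
  rot[4] = RRqr$rPPr
  rot[5] = Rqr$rPPrR
  rot[6] = qr$rPPrRR
  rot[7] = r$rPPrRRq
  rot[8] = $rPPrRRqr
Sorted (with $ < everything):
  sorted[0] = $rPPrRRqr  (last char: 'r')
  sorted[1] = PPrRRqr$r  (last char: 'r')
  sorted[2] = PrRRqr$rP  (last char: 'P')
  sorted[3] = RRqr$rPPr  (last char: 'r')
  sorted[4] = Rqr$rPPrR  (last char: 'R')
  sorted[5] = qr$rPPrRR  (last char: 'R')
  sorted[6] = r$rPPrRRq  (last char: 'q')
  sorted[7] = rPPrRRqr$  (last char: '$')
  sorted[8] = rRRqr$rPP  (last char: 'P')
Last column: rrPrRRq$P
Original string S is at sorted index 7

Answer: rrPrRRq$P
7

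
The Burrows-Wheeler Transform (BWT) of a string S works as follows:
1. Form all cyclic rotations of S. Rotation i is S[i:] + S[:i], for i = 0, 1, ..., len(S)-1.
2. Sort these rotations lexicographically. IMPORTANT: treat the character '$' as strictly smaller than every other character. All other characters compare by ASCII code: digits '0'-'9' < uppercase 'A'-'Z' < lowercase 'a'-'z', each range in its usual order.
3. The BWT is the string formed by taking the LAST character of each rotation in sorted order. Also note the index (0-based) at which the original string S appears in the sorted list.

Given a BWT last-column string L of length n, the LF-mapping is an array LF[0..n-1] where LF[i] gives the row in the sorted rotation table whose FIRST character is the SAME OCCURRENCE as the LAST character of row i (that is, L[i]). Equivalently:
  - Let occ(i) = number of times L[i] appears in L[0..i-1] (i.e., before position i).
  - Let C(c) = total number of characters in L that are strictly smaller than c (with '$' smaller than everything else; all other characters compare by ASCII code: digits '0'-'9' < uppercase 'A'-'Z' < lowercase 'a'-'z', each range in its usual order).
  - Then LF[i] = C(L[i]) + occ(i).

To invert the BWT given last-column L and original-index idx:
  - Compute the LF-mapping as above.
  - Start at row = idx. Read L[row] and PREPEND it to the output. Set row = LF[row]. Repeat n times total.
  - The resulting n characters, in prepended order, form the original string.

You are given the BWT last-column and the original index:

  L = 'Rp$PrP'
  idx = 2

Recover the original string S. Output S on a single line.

Answer: PrpPR$

Derivation:
LF mapping: 3 4 0 1 5 2
Walk LF starting at row 2, prepending L[row]:
  step 1: row=2, L[2]='$', prepend. Next row=LF[2]=0
  step 2: row=0, L[0]='R', prepend. Next row=LF[0]=3
  step 3: row=3, L[3]='P', prepend. Next row=LF[3]=1
  step 4: row=1, L[1]='p', prepend. Next row=LF[1]=4
  step 5: row=4, L[4]='r', prepend. Next row=LF[4]=5
  step 6: row=5, L[5]='P', prepend. Next row=LF[5]=2
Reversed output: PrpPR$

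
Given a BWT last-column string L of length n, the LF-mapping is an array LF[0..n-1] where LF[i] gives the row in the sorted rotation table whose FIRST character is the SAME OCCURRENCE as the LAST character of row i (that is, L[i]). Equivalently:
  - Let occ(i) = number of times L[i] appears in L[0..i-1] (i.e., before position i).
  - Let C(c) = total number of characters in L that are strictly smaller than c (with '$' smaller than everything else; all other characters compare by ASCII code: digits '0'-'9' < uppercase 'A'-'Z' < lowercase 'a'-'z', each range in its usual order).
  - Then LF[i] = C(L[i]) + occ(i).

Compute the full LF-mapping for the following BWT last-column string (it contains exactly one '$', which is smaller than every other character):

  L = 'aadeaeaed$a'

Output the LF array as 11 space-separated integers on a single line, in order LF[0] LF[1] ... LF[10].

Char counts: '$':1, 'a':5, 'd':2, 'e':3
C (first-col start): C('$')=0, C('a')=1, C('d')=6, C('e')=8
L[0]='a': occ=0, LF[0]=C('a')+0=1+0=1
L[1]='a': occ=1, LF[1]=C('a')+1=1+1=2
L[2]='d': occ=0, LF[2]=C('d')+0=6+0=6
L[3]='e': occ=0, LF[3]=C('e')+0=8+0=8
L[4]='a': occ=2, LF[4]=C('a')+2=1+2=3
L[5]='e': occ=1, LF[5]=C('e')+1=8+1=9
L[6]='a': occ=3, LF[6]=C('a')+3=1+3=4
L[7]='e': occ=2, LF[7]=C('e')+2=8+2=10
L[8]='d': occ=1, LF[8]=C('d')+1=6+1=7
L[9]='$': occ=0, LF[9]=C('$')+0=0+0=0
L[10]='a': occ=4, LF[10]=C('a')+4=1+4=5

Answer: 1 2 6 8 3 9 4 10 7 0 5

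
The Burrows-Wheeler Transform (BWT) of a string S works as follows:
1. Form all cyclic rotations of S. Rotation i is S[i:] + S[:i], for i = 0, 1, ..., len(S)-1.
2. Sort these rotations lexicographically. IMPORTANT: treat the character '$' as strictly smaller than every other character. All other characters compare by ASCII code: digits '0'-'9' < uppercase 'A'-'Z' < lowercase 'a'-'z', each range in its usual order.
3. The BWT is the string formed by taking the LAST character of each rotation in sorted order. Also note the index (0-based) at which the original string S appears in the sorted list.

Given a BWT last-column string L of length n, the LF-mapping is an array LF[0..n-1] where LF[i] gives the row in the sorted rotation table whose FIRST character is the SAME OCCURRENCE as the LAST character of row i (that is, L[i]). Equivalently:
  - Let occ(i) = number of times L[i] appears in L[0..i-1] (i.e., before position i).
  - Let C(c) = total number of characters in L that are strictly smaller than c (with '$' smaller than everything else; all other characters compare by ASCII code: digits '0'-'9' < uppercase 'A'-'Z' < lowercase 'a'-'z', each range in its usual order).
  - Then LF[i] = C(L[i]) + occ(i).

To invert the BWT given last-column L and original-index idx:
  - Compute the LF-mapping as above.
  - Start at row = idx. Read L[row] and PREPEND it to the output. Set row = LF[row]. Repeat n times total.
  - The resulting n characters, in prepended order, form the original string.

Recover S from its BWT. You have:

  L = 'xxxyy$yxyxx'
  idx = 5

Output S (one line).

Answer: xyxyyxyxxx$

Derivation:
LF mapping: 1 2 3 7 8 0 9 4 10 5 6
Walk LF starting at row 5, prepending L[row]:
  step 1: row=5, L[5]='$', prepend. Next row=LF[5]=0
  step 2: row=0, L[0]='x', prepend. Next row=LF[0]=1
  step 3: row=1, L[1]='x', prepend. Next row=LF[1]=2
  step 4: row=2, L[2]='x', prepend. Next row=LF[2]=3
  step 5: row=3, L[3]='y', prepend. Next row=LF[3]=7
  step 6: row=7, L[7]='x', prepend. Next row=LF[7]=4
  step 7: row=4, L[4]='y', prepend. Next row=LF[4]=8
  step 8: row=8, L[8]='y', prepend. Next row=LF[8]=10
  step 9: row=10, L[10]='x', prepend. Next row=LF[10]=6
  step 10: row=6, L[6]='y', prepend. Next row=LF[6]=9
  step 11: row=9, L[9]='x', prepend. Next row=LF[9]=5
Reversed output: xyxyyxyxxx$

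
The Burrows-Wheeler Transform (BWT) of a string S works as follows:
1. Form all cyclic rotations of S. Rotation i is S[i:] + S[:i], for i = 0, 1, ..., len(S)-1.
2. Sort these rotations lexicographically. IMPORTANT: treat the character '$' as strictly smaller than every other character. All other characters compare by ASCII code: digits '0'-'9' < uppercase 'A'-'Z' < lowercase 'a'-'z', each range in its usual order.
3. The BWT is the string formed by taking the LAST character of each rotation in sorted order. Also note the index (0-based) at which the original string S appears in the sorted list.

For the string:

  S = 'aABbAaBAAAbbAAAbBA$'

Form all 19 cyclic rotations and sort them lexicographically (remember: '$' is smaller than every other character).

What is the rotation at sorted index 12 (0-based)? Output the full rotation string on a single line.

Answer: BbAaBAAAbbAAAbBA$aA

Derivation:
All 19 rotations (rotation i = S[i:]+S[:i]):
  rot[0] = aABbAaBAAAbbAAAbBA$
  rot[1] = ABbAaBAAAbbAAAbBA$a
  rot[2] = BbAaBAAAbbAAAbBA$aA
  rot[3] = bAaBAAAbbAAAbBA$aAB
  rot[4] = AaBAAAbbAAAbBA$aABb
  rot[5] = aBAAAbbAAAbBA$aABbA
  rot[6] = BAAAbbAAAbBA$aABbAa
  rot[7] = AAAbbAAAbBA$aABbAaB
  rot[8] = AAbbAAAbBA$aABbAaBA
  rot[9] = AbbAAAbBA$aABbAaBAA
  rot[10] = bbAAAbBA$aABbAaBAAA
  rot[11] = bAAAbBA$aABbAaBAAAb
  rot[12] = AAAbBA$aABbAaBAAAbb
  rot[13] = AAbBA$aABbAaBAAAbbA
  rot[14] = AbBA$aABbAaBAAAbbAA
  rot[15] = bBA$aABbAaBAAAbbAAA
  rot[16] = BA$aABbAaBAAAbbAAAb
  rot[17] = A$aABbAaBAAAbbAAAbB
  rot[18] = $aABbAaBAAAbbAAAbBA
Sorted (with $ < everything):
  sorted[0] = $aABbAaBAAAbbAAAbBA
  sorted[1] = A$aABbAaBAAAbbAAAbB
  sorted[2] = AAAbBA$aABbAaBAAAbb
  sorted[3] = AAAbbAAAbBA$aABbAaB
  sorted[4] = AAbBA$aABbAaBAAAbbA
  sorted[5] = AAbbAAAbBA$aABbAaBA
  sorted[6] = ABbAaBAAAbbAAAbBA$a
  sorted[7] = AaBAAAbbAAAbBA$aABb
  sorted[8] = AbBA$aABbAaBAAAbbAA
  sorted[9] = AbbAAAbBA$aABbAaBAA
  sorted[10] = BA$aABbAaBAAAbbAAAb
  sorted[11] = BAAAbbAAAbBA$aABbAa
  sorted[12] = BbAaBAAAbbAAAbBA$aA
  sorted[13] = aABbAaBAAAbbAAAbBA$
  sorted[14] = aBAAAbbAAAbBA$aABbA
  sorted[15] = bAAAbBA$aABbAaBAAAb
  sorted[16] = bAaBAAAbbAAAbBA$aAB
  sorted[17] = bBA$aABbAaBAAAbbAAA
  sorted[18] = bbAAAbBA$aABbAaBAAA
sorted[12] = BbAaBAAAbbAAAbBA$aA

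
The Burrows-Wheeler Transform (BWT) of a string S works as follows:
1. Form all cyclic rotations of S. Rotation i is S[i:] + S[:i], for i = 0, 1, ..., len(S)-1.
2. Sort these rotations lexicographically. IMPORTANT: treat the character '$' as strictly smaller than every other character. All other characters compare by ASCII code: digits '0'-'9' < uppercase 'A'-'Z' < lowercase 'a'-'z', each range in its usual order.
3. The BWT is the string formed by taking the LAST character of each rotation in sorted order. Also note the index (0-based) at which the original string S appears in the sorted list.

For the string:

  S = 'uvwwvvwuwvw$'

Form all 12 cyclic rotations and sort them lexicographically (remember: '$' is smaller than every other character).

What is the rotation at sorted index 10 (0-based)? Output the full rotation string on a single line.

All 12 rotations (rotation i = S[i:]+S[:i]):
  rot[0] = uvwwvvwuwvw$
  rot[1] = vwwvvwuwvw$u
  rot[2] = wwvvwuwvw$uv
  rot[3] = wvvwuwvw$uvw
  rot[4] = vvwuwvw$uvww
  rot[5] = vwuwvw$uvwwv
  rot[6] = wuwvw$uvwwvv
  rot[7] = uwvw$uvwwvvw
  rot[8] = wvw$uvwwvvwu
  rot[9] = vw$uvwwvvwuw
  rot[10] = w$uvwwvvwuwv
  rot[11] = $uvwwvvwuwvw
Sorted (with $ < everything):
  sorted[0] = $uvwwvvwuwvw
  sorted[1] = uvwwvvwuwvw$
  sorted[2] = uwvw$uvwwvvw
  sorted[3] = vvwuwvw$uvww
  sorted[4] = vw$uvwwvvwuw
  sorted[5] = vwuwvw$uvwwv
  sorted[6] = vwwvvwuwvw$u
  sorted[7] = w$uvwwvvwuwv
  sorted[8] = wuwvw$uvwwvv
  sorted[9] = wvvwuwvw$uvw
  sorted[10] = wvw$uvwwvvwu
  sorted[11] = wwvvwuwvw$uv
sorted[10] = wvw$uvwwvvwu

Answer: wvw$uvwwvvwu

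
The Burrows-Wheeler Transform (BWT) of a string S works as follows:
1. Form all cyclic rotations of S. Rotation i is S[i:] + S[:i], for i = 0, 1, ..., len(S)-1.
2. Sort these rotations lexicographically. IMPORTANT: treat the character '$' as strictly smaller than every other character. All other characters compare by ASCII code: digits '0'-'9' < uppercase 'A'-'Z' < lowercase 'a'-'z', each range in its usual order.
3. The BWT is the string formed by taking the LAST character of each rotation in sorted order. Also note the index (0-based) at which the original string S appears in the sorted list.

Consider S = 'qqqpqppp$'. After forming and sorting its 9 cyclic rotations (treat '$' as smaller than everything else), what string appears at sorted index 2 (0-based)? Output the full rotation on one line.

All 9 rotations (rotation i = S[i:]+S[:i]):
  rot[0] = qqqpqppp$
  rot[1] = qqpqppp$q
  rot[2] = qpqppp$qq
  rot[3] = pqppp$qqq
  rot[4] = qppp$qqqp
  rot[5] = ppp$qqqpq
  rot[6] = pp$qqqpqp
  rot[7] = p$qqqpqpp
  rot[8] = $qqqpqppp
Sorted (with $ < everything):
  sorted[0] = $qqqpqppp
  sorted[1] = p$qqqpqpp
  sorted[2] = pp$qqqpqp
  sorted[3] = ppp$qqqpq
  sorted[4] = pqppp$qqq
  sorted[5] = qppp$qqqp
  sorted[6] = qpqppp$qq
  sorted[7] = qqpqppp$q
  sorted[8] = qqqpqppp$
sorted[2] = pp$qqqpqp

Answer: pp$qqqpqp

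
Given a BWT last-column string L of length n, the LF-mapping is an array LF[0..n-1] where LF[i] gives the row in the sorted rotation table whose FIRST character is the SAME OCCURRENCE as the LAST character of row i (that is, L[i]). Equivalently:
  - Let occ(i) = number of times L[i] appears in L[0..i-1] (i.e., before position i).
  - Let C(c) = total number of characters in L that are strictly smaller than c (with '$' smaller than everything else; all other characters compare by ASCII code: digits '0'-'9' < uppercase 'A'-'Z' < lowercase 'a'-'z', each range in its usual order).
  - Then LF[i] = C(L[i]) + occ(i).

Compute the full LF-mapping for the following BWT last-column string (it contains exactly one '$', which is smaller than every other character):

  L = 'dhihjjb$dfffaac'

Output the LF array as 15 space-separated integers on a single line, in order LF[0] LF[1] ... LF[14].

Char counts: '$':1, 'a':2, 'b':1, 'c':1, 'd':2, 'f':3, 'h':2, 'i':1, 'j':2
C (first-col start): C('$')=0, C('a')=1, C('b')=3, C('c')=4, C('d')=5, C('f')=7, C('h')=10, C('i')=12, C('j')=13
L[0]='d': occ=0, LF[0]=C('d')+0=5+0=5
L[1]='h': occ=0, LF[1]=C('h')+0=10+0=10
L[2]='i': occ=0, LF[2]=C('i')+0=12+0=12
L[3]='h': occ=1, LF[3]=C('h')+1=10+1=11
L[4]='j': occ=0, LF[4]=C('j')+0=13+0=13
L[5]='j': occ=1, LF[5]=C('j')+1=13+1=14
L[6]='b': occ=0, LF[6]=C('b')+0=3+0=3
L[7]='$': occ=0, LF[7]=C('$')+0=0+0=0
L[8]='d': occ=1, LF[8]=C('d')+1=5+1=6
L[9]='f': occ=0, LF[9]=C('f')+0=7+0=7
L[10]='f': occ=1, LF[10]=C('f')+1=7+1=8
L[11]='f': occ=2, LF[11]=C('f')+2=7+2=9
L[12]='a': occ=0, LF[12]=C('a')+0=1+0=1
L[13]='a': occ=1, LF[13]=C('a')+1=1+1=2
L[14]='c': occ=0, LF[14]=C('c')+0=4+0=4

Answer: 5 10 12 11 13 14 3 0 6 7 8 9 1 2 4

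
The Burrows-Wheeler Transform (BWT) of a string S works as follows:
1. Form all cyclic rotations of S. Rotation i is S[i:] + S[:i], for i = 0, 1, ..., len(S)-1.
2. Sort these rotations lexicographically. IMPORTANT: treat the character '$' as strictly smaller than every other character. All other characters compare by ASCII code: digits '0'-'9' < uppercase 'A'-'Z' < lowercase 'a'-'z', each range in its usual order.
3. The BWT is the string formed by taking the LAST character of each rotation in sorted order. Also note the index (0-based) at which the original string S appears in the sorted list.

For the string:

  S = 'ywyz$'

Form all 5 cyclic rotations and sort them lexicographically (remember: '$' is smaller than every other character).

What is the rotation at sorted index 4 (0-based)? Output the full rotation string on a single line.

Answer: z$ywy

Derivation:
All 5 rotations (rotation i = S[i:]+S[:i]):
  rot[0] = ywyz$
  rot[1] = wyz$y
  rot[2] = yz$yw
  rot[3] = z$ywy
  rot[4] = $ywyz
Sorted (with $ < everything):
  sorted[0] = $ywyz
  sorted[1] = wyz$y
  sorted[2] = ywyz$
  sorted[3] = yz$yw
  sorted[4] = z$ywy
sorted[4] = z$ywy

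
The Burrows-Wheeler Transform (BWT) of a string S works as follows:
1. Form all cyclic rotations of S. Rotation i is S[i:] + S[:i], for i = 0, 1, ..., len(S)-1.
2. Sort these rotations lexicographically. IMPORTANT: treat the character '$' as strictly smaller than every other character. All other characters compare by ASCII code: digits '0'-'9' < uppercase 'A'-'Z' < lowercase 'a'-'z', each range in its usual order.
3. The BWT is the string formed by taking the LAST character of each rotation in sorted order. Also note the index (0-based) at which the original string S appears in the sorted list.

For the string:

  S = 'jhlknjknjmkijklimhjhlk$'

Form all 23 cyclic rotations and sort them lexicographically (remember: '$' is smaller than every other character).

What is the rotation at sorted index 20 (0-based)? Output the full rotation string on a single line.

All 23 rotations (rotation i = S[i:]+S[:i]):
  rot[0] = jhlknjknjmkijklimhjhlk$
  rot[1] = hlknjknjmkijklimhjhlk$j
  rot[2] = lknjknjmkijklimhjhlk$jh
  rot[3] = knjknjmkijklimhjhlk$jhl
  rot[4] = njknjmkijklimhjhlk$jhlk
  rot[5] = jknjmkijklimhjhlk$jhlkn
  rot[6] = knjmkijklimhjhlk$jhlknj
  rot[7] = njmkijklimhjhlk$jhlknjk
  rot[8] = jmkijklimhjhlk$jhlknjkn
  rot[9] = mkijklimhjhlk$jhlknjknj
  rot[10] = kijklimhjhlk$jhlknjknjm
  rot[11] = ijklimhjhlk$jhlknjknjmk
  rot[12] = jklimhjhlk$jhlknjknjmki
  rot[13] = klimhjhlk$jhlknjknjmkij
  rot[14] = limhjhlk$jhlknjknjmkijk
  rot[15] = imhjhlk$jhlknjknjmkijkl
  rot[16] = mhjhlk$jhlknjknjmkijkli
  rot[17] = hjhlk$jhlknjknjmkijklim
  rot[18] = jhlk$jhlknjknjmkijklimh
  rot[19] = hlk$jhlknjknjmkijklimhj
  rot[20] = lk$jhlknjknjmkijklimhjh
  rot[21] = k$jhlknjknjmkijklimhjhl
  rot[22] = $jhlknjknjmkijklimhjhlk
Sorted (with $ < everything):
  sorted[0] = $jhlknjknjmkijklimhjhlk
  sorted[1] = hjhlk$jhlknjknjmkijklim
  sorted[2] = hlk$jhlknjknjmkijklimhj
  sorted[3] = hlknjknjmkijklimhjhlk$j
  sorted[4] = ijklimhjhlk$jhlknjknjmk
  sorted[5] = imhjhlk$jhlknjknjmkijkl
  sorted[6] = jhlk$jhlknjknjmkijklimh
  sorted[7] = jhlknjknjmkijklimhjhlk$
  sorted[8] = jklimhjhlk$jhlknjknjmki
  sorted[9] = jknjmkijklimhjhlk$jhlkn
  sorted[10] = jmkijklimhjhlk$jhlknjkn
  sorted[11] = k$jhlknjknjmkijklimhjhl
  sorted[12] = kijklimhjhlk$jhlknjknjm
  sorted[13] = klimhjhlk$jhlknjknjmkij
  sorted[14] = knjknjmkijklimhjhlk$jhl
  sorted[15] = knjmkijklimhjhlk$jhlknj
  sorted[16] = limhjhlk$jhlknjknjmkijk
  sorted[17] = lk$jhlknjknjmkijklimhjh
  sorted[18] = lknjknjmkijklimhjhlk$jh
  sorted[19] = mhjhlk$jhlknjknjmkijkli
  sorted[20] = mkijklimhjhlk$jhlknjknj
  sorted[21] = njknjmkijklimhjhlk$jhlk
  sorted[22] = njmkijklimhjhlk$jhlknjk
sorted[20] = mkijklimhjhlk$jhlknjknj

Answer: mkijklimhjhlk$jhlknjknj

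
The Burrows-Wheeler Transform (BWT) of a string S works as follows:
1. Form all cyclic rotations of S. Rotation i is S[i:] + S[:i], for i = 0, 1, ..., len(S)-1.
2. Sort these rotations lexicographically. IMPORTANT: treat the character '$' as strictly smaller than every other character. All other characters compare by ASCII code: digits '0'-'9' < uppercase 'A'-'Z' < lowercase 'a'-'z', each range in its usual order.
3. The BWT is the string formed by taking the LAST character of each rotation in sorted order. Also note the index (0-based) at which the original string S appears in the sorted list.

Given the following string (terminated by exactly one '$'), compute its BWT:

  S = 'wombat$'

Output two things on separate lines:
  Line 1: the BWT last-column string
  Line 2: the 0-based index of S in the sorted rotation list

All 7 rotations (rotation i = S[i:]+S[:i]):
  rot[0] = wombat$
  rot[1] = ombat$w
  rot[2] = mbat$wo
  rot[3] = bat$wom
  rot[4] = at$womb
  rot[5] = t$womba
  rot[6] = $wombat
Sorted (with $ < everything):
  sorted[0] = $wombat  (last char: 't')
  sorted[1] = at$womb  (last char: 'b')
  sorted[2] = bat$wom  (last char: 'm')
  sorted[3] = mbat$wo  (last char: 'o')
  sorted[4] = ombat$w  (last char: 'w')
  sorted[5] = t$womba  (last char: 'a')
  sorted[6] = wombat$  (last char: '$')
Last column: tbmowa$
Original string S is at sorted index 6

Answer: tbmowa$
6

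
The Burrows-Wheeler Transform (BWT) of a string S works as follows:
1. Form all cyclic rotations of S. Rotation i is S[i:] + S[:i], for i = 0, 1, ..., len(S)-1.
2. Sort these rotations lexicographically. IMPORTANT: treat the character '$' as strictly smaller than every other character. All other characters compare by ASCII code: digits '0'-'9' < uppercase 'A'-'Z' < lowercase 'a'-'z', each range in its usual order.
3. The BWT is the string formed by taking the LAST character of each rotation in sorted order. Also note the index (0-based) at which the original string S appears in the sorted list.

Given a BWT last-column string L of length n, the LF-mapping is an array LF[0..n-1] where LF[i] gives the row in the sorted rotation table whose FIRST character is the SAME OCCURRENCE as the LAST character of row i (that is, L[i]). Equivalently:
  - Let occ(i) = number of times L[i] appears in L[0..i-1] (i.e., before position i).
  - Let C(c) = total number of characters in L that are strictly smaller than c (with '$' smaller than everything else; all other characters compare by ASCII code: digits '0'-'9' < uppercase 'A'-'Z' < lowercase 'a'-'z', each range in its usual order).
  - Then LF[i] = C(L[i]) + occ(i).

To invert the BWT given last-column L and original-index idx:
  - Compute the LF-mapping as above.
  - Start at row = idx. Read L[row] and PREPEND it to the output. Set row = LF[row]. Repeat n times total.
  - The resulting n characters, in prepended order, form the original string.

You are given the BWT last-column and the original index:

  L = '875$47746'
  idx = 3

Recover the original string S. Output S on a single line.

Answer: 54777468$

Derivation:
LF mapping: 8 5 3 0 1 6 7 2 4
Walk LF starting at row 3, prepending L[row]:
  step 1: row=3, L[3]='$', prepend. Next row=LF[3]=0
  step 2: row=0, L[0]='8', prepend. Next row=LF[0]=8
  step 3: row=8, L[8]='6', prepend. Next row=LF[8]=4
  step 4: row=4, L[4]='4', prepend. Next row=LF[4]=1
  step 5: row=1, L[1]='7', prepend. Next row=LF[1]=5
  step 6: row=5, L[5]='7', prepend. Next row=LF[5]=6
  step 7: row=6, L[6]='7', prepend. Next row=LF[6]=7
  step 8: row=7, L[7]='4', prepend. Next row=LF[7]=2
  step 9: row=2, L[2]='5', prepend. Next row=LF[2]=3
Reversed output: 54777468$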